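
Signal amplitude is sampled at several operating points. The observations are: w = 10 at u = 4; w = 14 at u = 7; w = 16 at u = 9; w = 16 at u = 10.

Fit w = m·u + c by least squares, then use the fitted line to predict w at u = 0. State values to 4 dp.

From the data, Σu·u = 246, Σu = 30, Σ1 = 4.
For Mᵀw: Σu·w = 442, Σw = 56.
Normal equations: [[246, 30]; [30, 4]]·[m, c]ᵀ = [442, 56]ᵀ.
Eliminating c: 4·(row 1) − 30·(row 2) gives 84·m = 4·442 − 30·56 = 88, so m = 22/21.
Then c = (56 − 30·(22/21))/4 = 43/7.
At u = 0: ŵ = (22/21)·(0) + (43/7)·(1) = 43/7.

ŵ = 6.1429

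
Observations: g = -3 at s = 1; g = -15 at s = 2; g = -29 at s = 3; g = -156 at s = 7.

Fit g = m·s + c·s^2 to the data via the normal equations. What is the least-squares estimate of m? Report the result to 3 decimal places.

m = -0.646

Compute the Gram sums: Σs·s = 63, Σs·s^2 = 379, Σs^2·s^2 = 2499.
For Aᵀg: Σs·g = -1212, Σs^2·g = -7968.
So AᵀA·[m, c]ᵀ = Aᵀg: [[63, 379]; [379, 2499]]·[m, c]ᵀ = [-1212, -7968]ᵀ.
Δ = 63·2499 − 379² = 13796.
m = ((-1212)·2499 − 379·(-7968))/13796 = -2229/3449; c = (63·(-7968) − 379·(-1212))/13796 = -10659/3449.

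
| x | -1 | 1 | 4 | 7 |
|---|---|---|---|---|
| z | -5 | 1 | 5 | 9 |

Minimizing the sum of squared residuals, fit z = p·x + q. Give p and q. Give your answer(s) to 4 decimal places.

Sums needed: Σx·x = 67, Σx = 11, Σ1 = 4.
For Mᵀz: Σx·z = 89, Σz = 10.
Normal equations: [[67, 11]; [11, 4]]·[p, q]ᵀ = [89, 10]ᵀ.
Eliminating q: 4·(row 1) − 11·(row 2) gives 147·p = 4·89 − 11·10 = 246, so p = 82/49.
Then q = (10 − 11·(82/49))/4 = -103/49.

p = 1.6735, q = -2.1020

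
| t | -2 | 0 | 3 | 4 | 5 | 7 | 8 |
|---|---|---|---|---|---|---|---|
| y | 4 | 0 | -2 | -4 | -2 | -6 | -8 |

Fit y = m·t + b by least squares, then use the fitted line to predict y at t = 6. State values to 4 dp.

ŷ = -5.1250

MᵀM·[m, b]ᵀ = Mᵀy reads: 167·m + 25·b = -146;  25·m + 7·b = -18.
Eliminating b: 7·(row 1) − 25·(row 2) gives 544·m = 7·(-146) − 25·(-18) = -572, so m = -143/136.
Then b = ((-18) − 25·(-143/136))/7 = 161/136.
At t = 6: ŷ = (-143/136)·(6) + (161/136)·(1) = -41/8.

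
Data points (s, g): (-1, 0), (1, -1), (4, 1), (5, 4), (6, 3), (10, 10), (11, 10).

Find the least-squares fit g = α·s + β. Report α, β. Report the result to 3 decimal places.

α = 0.976, β = -1.164

Entries of MᵀM: Σs·s = 300, Σs = 36, Σ1 = 7.
Moment sums: Σs·g = 251, Σg = 27.
Normal equations: [[300, 36]; [36, 7]]·[α, β]ᵀ = [251, 27]ᵀ.
Determinant 300·7 − 36² = 804.
α = (251·7 − 36·27)/804 = 785/804; β = (300·27 − 36·251)/804 = -78/67.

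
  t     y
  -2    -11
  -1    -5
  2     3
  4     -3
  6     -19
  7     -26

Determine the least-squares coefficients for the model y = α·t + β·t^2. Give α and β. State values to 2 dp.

With design matrix M, MᵀM = [[110, 622]; [622, 3986]] and Mᵀy = [-275, -2043]ᵀ.
det = 110·3986 − 622² = 51576.
α = ((-275)·3986 − 622·(-2043))/51576 = 43649/12894; β = (110·(-2043) − 622·(-275))/51576 = -6710/6447.

α = 3.39, β = -1.04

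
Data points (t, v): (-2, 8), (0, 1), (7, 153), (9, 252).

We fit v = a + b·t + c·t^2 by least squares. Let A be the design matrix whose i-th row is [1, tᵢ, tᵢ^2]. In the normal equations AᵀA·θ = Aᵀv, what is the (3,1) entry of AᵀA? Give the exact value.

Row 3 ↔ basis t^2, column 1 ↔ basis 1, so (AᵀA)_{3,1} = Σᵢ t^2 = (4)·(1) + (0)·(1) + (49)·(1) + (81)·(1) = 134.

134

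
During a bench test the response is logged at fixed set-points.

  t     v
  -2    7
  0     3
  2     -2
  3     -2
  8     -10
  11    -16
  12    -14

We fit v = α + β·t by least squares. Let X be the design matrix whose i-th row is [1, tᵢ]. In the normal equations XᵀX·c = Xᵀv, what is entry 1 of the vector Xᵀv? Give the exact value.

-34

Entry 1 ↔ basis 1, so (Xᵀv)_{1} = Σᵢ vᵢ = (1)·(7) + (1)·(3) + (1)·(-2) + (1)·(-2) + (1)·(-10) + (1)·(-16) + (1)·(-14) = -34.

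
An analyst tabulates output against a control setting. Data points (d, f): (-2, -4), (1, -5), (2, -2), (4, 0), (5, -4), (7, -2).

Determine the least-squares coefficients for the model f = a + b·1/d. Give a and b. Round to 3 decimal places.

The normal system AᵀA·[a, b]ᵀ = Aᵀf is [[6, 223/140]; [223/140, 31809/19600]]·[a, b]ᵀ = [-17, -178/35]ᵀ.
Eliminating b: (31809/19600)·(row 1) − (223/140)·(row 2) gives (5645/784)·a = (31809/19600)·(-17) − (223/140)·(-178/35) = -381977/19600, so a = -381977/141125.
Then b = ((-178/35) − (223/140)·(-381977/141125))/(31809/19600) = -13468/28225.

a = -2.707, b = -0.477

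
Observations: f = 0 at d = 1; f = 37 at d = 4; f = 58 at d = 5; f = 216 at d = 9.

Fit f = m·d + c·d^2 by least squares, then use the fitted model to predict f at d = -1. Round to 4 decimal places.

f̂ = 6.2079

Compute the Gram sums: Σd·d = 123, Σd·d^2 = 919, Σd^2·d^2 = 7443.
Moment sums: Σd·f = 2382, Σd^2·f = 19538.
MᵀM·[m, c]ᵀ = Mᵀf becomes [[123, 919]; [919, 7443]]·[m, c]ᵀ = [2382, 19538]ᵀ.
Eliminating c: 7443·(row 1) − 919·(row 2) gives 70928·m = 7443·2382 − 919·19538 = -226196, so m = -56549/17732.
Then c = (19538 − 919·(-56549/17732))/7443 = 53529/17732.
At d = -1: f̂ = (-56549/17732)·(-1) + (53529/17732)·(1) = 55039/8866.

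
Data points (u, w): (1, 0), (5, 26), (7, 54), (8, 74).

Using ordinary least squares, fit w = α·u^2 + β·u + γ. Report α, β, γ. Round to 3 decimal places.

From the data, Σu^2·u^2 = 7123, Σu^2·u = 981, Σu^2 = 139, Σu·u = 139, Σu = 21, Σ1 = 4.
Right-hand side: Σu^2·w = 8032, Σu·w = 1100, Σw = 154.
So XᵀX·[α, β, γ]ᵀ = Xᵀw: [[7123, 981, 139]; [981, 139, 21]; [139, 21, 4]]·[α, β, γ]ᵀ = [8032, 1100, 154]ᵀ.
Inverting the 3×3 Gram matrix, [α, β, γ]ᵀ = [85/62, -571/310, 82/155]ᵀ.

α = 1.371, β = -1.842, γ = 0.529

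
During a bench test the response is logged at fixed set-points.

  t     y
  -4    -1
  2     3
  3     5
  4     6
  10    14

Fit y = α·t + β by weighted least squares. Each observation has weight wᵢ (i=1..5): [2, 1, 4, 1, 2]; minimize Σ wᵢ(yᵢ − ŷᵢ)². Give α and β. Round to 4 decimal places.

α = 1.0758, β = 2.2727

Sums needed: Σwᵢ·t·t = 288, Σwᵢ·t = 30, Σwᵢ·1 = 10.
For MᵀWy: Σwᵢ·t·y = 378, Σwᵢ·y = 55.
So MᵀWM·[α, β]ᵀ = MᵀWy: [[288, 30]; [30, 10]]·[α, β]ᵀ = [378, 55]ᵀ.
Δ = 288·10 − 30² = 1980.
α = (378·10 − 30·55)/1980 = 71/66; β = (288·55 − 30·378)/1980 = 25/11.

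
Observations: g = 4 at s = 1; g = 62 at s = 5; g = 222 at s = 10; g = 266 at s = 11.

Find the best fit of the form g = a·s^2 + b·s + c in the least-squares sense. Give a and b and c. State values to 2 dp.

a = 1.95, b = 2.78, c = -0.71

From the data, Σs^2·s^2 = 25267, Σs^2·s = 2457, Σs^2 = 247, Σs·s = 247, Σs = 27, Σ1 = 4.
Moment sums: Σs^2·g = 55940, Σs·g = 5460, Σg = 554.
Inverting the 3×3 Gram matrix, [a, b, c]ᵀ = [1073/550, 1527/550, -39/55]ᵀ.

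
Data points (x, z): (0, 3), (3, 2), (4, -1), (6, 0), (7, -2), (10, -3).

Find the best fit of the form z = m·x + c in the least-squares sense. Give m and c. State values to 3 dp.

m = -0.617, c = 2.917

From the data, Σx·x = 210, Σx = 30, Σ1 = 6.
Right-hand side: Σx·z = -42, Σz = -1.
MᵀM·[m, c]ᵀ = Mᵀz becomes [[210, 30]; [30, 6]]·[m, c]ᵀ = [-42, -1]ᵀ.
Eliminating c: 6·(row 1) − 30·(row 2) gives 360·m = 6·(-42) − 30·(-1) = -222, so m = -37/60.
Then c = ((-1) − 30·(-37/60))/6 = 35/12.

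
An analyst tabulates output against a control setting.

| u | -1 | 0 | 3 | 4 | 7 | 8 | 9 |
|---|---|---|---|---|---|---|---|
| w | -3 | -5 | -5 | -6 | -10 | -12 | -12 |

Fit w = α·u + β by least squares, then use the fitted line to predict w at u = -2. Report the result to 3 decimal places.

The normal equations are: 220·α + 30·β = -310;  30·α + 7·β = -53.
det = 220·7 − 30² = 640.
α = ((-310)·7 − 30·(-53))/640 = -29/32; β = (220·(-53) − 30·(-310))/640 = -59/16.
At u = -2: ŵ = (-29/32)·(-2) + (-59/16)·(1) = -15/8.

ŵ = -1.875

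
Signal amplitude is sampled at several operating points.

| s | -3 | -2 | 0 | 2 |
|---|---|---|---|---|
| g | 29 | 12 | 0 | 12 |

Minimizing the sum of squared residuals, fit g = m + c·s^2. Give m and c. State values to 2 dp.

m = -0.49, c = 3.23

The normal equations are: 4·m + 17·c = 53;  17·m + 113·c = 357.
Eliminating c: 113·(row 1) − 17·(row 2) gives 163·m = 113·53 − 17·357 = -80, so m = -80/163.
Then c = (357 − 17·(-80/163))/113 = 527/163.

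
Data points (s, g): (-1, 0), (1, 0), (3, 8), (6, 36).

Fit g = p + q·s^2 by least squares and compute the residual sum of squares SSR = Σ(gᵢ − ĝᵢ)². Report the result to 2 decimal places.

SSR = 0.04

Normal-equation sums: Σ1 = 4, Σs^2 = 47, Σs^2·s^2 = 1379.
And Σg = 44, Σs^2·g = 1368.
Eliminating q: 1379·(row 1) − 47·(row 2) gives 3307·p = 1379·44 − 47·1368 = -3620, so p = -3620/3307.
Then q = (1368 − 47·(-3620/3307))/1379 = 3404/3307.
Residuals: 216/3307, 216/3307, -560/3307, 128/3307; SSR = 128/3307.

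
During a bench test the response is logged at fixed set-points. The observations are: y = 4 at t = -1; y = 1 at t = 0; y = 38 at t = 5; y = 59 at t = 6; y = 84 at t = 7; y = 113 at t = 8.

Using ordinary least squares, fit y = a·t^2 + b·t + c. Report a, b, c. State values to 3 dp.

a = 2.129, b = -2.901, c = -0.169

The normal system XᵀX·[a, b, c]ᵀ = Xᵀy is [[8419, 1195, 175]; [1195, 175, 25]; [175, 25, 6]]·[a, b, c]ᵀ = [14426, 2032, 299]ᵀ.
Inverting the 3×3 Gram matrix, [a, b, c]ᵀ = [2842/1335, -19367/6675, -15/89]ᵀ.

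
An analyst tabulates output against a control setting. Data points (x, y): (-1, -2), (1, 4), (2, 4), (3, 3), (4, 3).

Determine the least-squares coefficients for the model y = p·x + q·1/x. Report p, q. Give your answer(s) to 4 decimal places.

p = 0.7196, q = 2.5383

The normal equations are: 31·p + 5·q = 35;  5·p + (349/144)·q = 39/4.
Δ = 31·(349/144) − 5² = 7219/144.
p = (35·(349/144) − 5·(39/4))/(7219/144) = 5195/7219; q = (31·(39/4) − 5·35)/(7219/144) = 18324/7219.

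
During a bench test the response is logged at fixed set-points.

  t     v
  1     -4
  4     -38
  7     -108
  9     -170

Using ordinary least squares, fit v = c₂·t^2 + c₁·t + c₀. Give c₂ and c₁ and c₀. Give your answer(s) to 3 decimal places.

With design matrix X, XᵀX = [[9219, 1137, 147]; [1137, 147, 21]; [147, 21, 4]] and Xᵀv = [-19674, -2442, -320]ᵀ.
Inverting the 3×3 Gram matrix, [c₂, c₁, c₀]ᵀ = [-1391/762, -1975/762, 88/127]ᵀ.

c₂ = -1.825, c₁ = -2.592, c₀ = 0.693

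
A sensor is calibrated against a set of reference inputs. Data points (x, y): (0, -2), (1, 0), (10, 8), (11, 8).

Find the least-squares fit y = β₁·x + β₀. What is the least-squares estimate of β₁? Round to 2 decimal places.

β₁ = 0.90

AᵀA·[β₁, β₀]ᵀ = Aᵀy reads: 222·β₁ + 22·β₀ = 168;  22·β₁ + 4·β₀ = 14.
Eliminating β₀: 4·(row 1) − 22·(row 2) gives 404·β₁ = 4·168 − 22·14 = 364, so β₁ = 91/101.
Then β₀ = (14 − 22·(91/101))/4 = -147/101.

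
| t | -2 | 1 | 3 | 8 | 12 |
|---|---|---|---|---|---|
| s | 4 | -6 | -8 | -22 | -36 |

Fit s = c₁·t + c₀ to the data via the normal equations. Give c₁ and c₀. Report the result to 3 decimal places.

From the data, Σt·t = 222, Σt = 22, Σ1 = 5.
For Aᵀs: Σt·s = -646, Σs = -68.
Eliminating c₀: 5·(row 1) − 22·(row 2) gives 626·c₁ = 5·(-646) − 22·(-68) = -1734, so c₁ = -867/313.
Then c₀ = ((-68) − 22·(-867/313))/5 = -442/313.

c₁ = -2.770, c₀ = -1.412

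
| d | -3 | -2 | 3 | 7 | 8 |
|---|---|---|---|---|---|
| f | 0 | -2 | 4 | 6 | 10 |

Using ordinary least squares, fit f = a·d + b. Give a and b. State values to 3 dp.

a = 0.901, b = 1.257

MᵀM·[a, b]ᵀ = Mᵀf reads: 135·a + 13·b = 138;  13·a + 5·b = 18.
(Σd·d = 135, Σd = 13, Σ1 = 5, Σd·f = 138, Σf = 18.)
Eliminating b: 5·(row 1) − 13·(row 2) gives 506·a = 5·138 − 13·18 = 456, so a = 228/253.
Then b = (18 − 13·(228/253))/5 = 318/253.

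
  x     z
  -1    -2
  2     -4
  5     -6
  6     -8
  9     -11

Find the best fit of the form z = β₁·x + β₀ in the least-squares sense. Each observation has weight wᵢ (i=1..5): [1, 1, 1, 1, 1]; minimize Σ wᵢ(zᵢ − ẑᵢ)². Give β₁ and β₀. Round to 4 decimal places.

Entries of AᵀWA: Σwᵢ·x·x = 147, Σwᵢ·x = 21, Σwᵢ·1 = 5.
And Σwᵢ·x·z = -183, Σwᵢ·z = -31.
So AᵀWA·[β₁, β₀]ᵀ = AᵀWz: [[147, 21]; [21, 5]]·[β₁, β₀]ᵀ = [-183, -31]ᵀ.
Δ = 147·5 − 21² = 294.
β₁ = ((-183)·5 − 21·(-31))/294 = -44/49; β₀ = (147·(-31) − 21·(-183))/294 = -17/7.

β₁ = -0.8980, β₀ = -2.4286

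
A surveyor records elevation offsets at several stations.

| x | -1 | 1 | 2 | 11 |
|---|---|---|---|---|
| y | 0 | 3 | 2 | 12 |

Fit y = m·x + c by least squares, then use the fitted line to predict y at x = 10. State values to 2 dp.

ŷ = 10.92

Setting ∂/∂m … = 0 gives: 127·m + 13·c = 139;  13·m + 4·c = 17.
(Σx·x = 127, Σx = 13, Σ1 = 4, Σx·y = 139, Σy = 17.)
Determinant 127·4 − 13² = 339.
m = (139·4 − 13·17)/339 = 335/339; c = (127·17 − 13·139)/339 = 352/339.
At x = 10: ŷ = (335/339)·(10) + (352/339)·(1) = 1234/113.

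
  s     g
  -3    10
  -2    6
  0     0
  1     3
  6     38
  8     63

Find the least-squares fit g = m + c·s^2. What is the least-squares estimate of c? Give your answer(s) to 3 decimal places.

Normal-equation sums: Σ1 = 6, Σs^2 = 114, Σs^2·s^2 = 5490.
And Σg = 120, Σs^2·g = 5517.
AᵀA·[m, c]ᵀ = Aᵀg becomes [[6, 114]; [114, 5490]]·[m, c]ᵀ = [120, 5517]ᵀ.
det = 6·5490 − 114² = 19944.
m = (120·5490 − 114·5517)/19944 = 1659/1108; c = (6·5517 − 114·120)/19944 = 1079/1108.

c = 0.974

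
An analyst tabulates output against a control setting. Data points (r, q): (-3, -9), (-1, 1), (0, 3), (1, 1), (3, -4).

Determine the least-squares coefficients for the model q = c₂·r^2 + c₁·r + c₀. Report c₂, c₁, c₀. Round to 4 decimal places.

c₂ = -0.9881, c₁ = 0.7500, c₀ = 2.3524

The normal equations are: 164·c₂ + 0·c₁ + 20·c₀ = -115;  0·c₂ + 20·c₁ + 0·c₀ = 15;  20·c₂ + 0·c₁ + 5·c₀ = -8.
(Σr^2·r^2 = 164, Σr^2·r = 0, Σr^2 = 20, Σr·r = 20, Σr = 0, Σ1 = 5, Σr^2·q = -115, Σr·q = 15, Σq = -8.)
Inverting the 3×3 Gram matrix, [c₂, c₁, c₀]ᵀ = [-83/84, 3/4, 247/105]ᵀ.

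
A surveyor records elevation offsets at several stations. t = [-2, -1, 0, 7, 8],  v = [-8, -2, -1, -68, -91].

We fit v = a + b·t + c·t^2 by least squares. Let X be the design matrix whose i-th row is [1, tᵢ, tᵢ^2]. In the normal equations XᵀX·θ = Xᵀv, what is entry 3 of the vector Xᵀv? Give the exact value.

-9190

Entry 3 ↔ basis t^2, so (Xᵀv)_{3} = Σᵢ (t^2)·vᵢ = (4)·(-8) + (1)·(-2) + (0)·(-1) + (49)·(-68) + (64)·(-91) = -9190.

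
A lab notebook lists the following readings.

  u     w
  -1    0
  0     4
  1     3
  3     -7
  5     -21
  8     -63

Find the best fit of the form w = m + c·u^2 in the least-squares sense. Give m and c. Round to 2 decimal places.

m = 3.09, c = -1.03

Normal-equation sums: Σ1 = 6, Σu^2 = 100, Σu^2·u^2 = 4804.
And Σw = -84, Σu^2·w = -4617.
So MᵀM·[m, c]ᵀ = Mᵀw: [[6, 100]; [100, 4804]]·[m, c]ᵀ = [-84, -4617]ᵀ.
Determinant 6·4804 − 100² = 18824.
m = ((-84)·4804 − 100·(-4617))/18824 = 14541/4706; c = (6·(-4617) − 100·(-84))/18824 = -9651/9412.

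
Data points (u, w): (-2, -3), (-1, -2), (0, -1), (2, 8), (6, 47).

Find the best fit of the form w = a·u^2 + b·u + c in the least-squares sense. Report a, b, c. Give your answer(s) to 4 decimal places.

a = 0.8772, b = 2.6970, c = -0.7916

The normal equations are: 1329·a + 215·b + 45·c = 1710;  215·a + 45·b + 5·c = 306;  45·a + 5·b + 5·c = 49.
Inverting the 3×3 Gram matrix, [a, b, c]ᵀ = [707/806, 10869/4030, -319/403]ᵀ.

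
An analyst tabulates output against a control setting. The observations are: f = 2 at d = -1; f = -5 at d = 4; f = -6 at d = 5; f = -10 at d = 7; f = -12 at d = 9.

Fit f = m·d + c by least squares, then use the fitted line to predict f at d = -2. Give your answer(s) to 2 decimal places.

f̂ = 3.52

Forming XᵀX = [[172, 24]; [24, 5]] and Xᵀf = [-230, -31]ᵀ gives XᵀX·[m, c]ᵀ = Xᵀf.
det = 172·5 − 24² = 284.
m = ((-230)·5 − 24·(-31))/284 = -203/142; c = (172·(-31) − 24·(-230))/284 = 47/71.
At d = -2: f̂ = (-203/142)·(-2) + (47/71)·(1) = 250/71.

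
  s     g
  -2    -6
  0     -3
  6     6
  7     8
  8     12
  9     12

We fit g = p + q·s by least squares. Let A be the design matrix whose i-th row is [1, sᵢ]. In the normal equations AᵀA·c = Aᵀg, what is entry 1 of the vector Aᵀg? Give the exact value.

Entry 1 ↔ basis 1, so (Aᵀg)_{1} = Σᵢ gᵢ = (1)·(-6) + (1)·(-3) + (1)·(6) + (1)·(8) + (1)·(12) + (1)·(12) = 29.

29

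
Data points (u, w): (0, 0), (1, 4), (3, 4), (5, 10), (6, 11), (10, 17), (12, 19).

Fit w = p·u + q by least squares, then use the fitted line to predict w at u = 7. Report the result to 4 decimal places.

Normal-equation sums: Σu·u = 315, Σu = 37, Σ1 = 7.
Moment sums: Σu·w = 530, Σw = 65.
AᵀA·[p, q]ᵀ = Aᵀw becomes [[315, 37]; [37, 7]]·[p, q]ᵀ = [530, 65]ᵀ.
Eliminating q: 7·(row 1) − 37·(row 2) gives 836·p = 7·530 − 37·65 = 1305, so p = 1305/836.
Then q = (65 − 37·(1305/836))/7 = 865/836.
At u = 7: ŵ = (1305/836)·(7) + (865/836)·(1) = 2500/209.

ŵ = 11.9617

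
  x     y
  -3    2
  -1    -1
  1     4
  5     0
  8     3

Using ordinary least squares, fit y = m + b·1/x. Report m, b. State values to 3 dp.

Forming MᵀM = [[5, -1/120]; [-1/120, 31201/14400]] and Mᵀy = [8, 113/24]ᵀ gives MᵀM·[m, b]ᵀ = Mᵀy.
det = 5·(31201/14400) − (-1/120)² = 39001/3600.
m = (8·(31201/14400) − (-1/120)·(113/24))/(39001/3600) = 250173/156004; b = (5·(113/24) − (-1/120)·8)/(39001/3600) = 84990/39001.

m = 1.604, b = 2.179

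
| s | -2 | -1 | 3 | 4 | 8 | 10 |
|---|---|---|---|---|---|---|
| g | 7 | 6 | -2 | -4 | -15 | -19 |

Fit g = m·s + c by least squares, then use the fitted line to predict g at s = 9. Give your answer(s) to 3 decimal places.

Normal-equation sums: Σs·s = 194, Σs = 22, Σ1 = 6.
Right-hand side: Σs·g = -352, Σg = -27.
AᵀA·[m, c]ᵀ = Aᵀg becomes [[194, 22]; [22, 6]]·[m, c]ᵀ = [-352, -27]ᵀ.
det = 194·6 − 22² = 680.
m = ((-352)·6 − 22·(-27))/680 = -759/340; c = (194·(-27) − 22·(-352))/680 = 1253/340.
At s = 9: ĝ = (-759/340)·(9) + (1253/340)·(1) = -2789/170.

ĝ = -16.406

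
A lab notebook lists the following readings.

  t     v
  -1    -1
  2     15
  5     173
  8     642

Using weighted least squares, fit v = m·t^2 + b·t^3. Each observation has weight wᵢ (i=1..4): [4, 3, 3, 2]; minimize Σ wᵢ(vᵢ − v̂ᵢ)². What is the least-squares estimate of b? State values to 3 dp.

b = 1.042

With design matrix M, MᵀWM = [[10119, 75003]; [75003, 571359]] and MᵀWv = [95327, 722647]ᵀ.
Determinant 10119·571359 − 75003² = 156131712.
m = (95327·571359 − 75003·722647)/156131712 = 7367957/4336992; b = (10119·722647 − 75003·95327)/156131712 = 4518167/4336992.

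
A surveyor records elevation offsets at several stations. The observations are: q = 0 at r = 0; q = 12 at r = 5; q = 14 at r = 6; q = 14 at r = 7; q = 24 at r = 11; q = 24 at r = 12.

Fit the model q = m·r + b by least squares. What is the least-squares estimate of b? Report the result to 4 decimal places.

Compute the Gram sums: Σr·r = 375, Σr = 41, Σ1 = 6.
Moment sums: Σr·q = 794, Σq = 88.
XᵀX·[m, b]ᵀ = Xᵀq becomes [[375, 41]; [41, 6]]·[m, b]ᵀ = [794, 88]ᵀ.
Eliminating b: 6·(row 1) − 41·(row 2) gives 569·m = 6·794 − 41·88 = 1156, so m = 1156/569.
Then b = (88 − 41·(1156/569))/6 = 446/569.

b = 0.7838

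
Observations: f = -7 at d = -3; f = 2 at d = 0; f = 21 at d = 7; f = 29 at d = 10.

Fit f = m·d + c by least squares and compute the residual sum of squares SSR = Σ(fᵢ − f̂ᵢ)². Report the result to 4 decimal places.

SSR = 0.3073

Sums needed: Σd·d = 158, Σd = 14, Σ1 = 4.
Moment sums: Σd·f = 458, Σf = 45.
XᵀX·[m, c]ᵀ = Xᵀf becomes [[158, 14]; [14, 4]]·[m, c]ᵀ = [458, 45]ᵀ.
Δ = 158·4 − 14² = 436.
m = (458·4 − 14·45)/436 = 601/218; c = (158·45 − 14·458)/436 = 349/218.
Residuals: -36/109, 87/218, 11/109, -37/218; SSR = 67/218.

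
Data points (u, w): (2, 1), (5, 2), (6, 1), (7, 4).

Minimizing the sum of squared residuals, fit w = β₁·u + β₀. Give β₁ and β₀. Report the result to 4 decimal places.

The normal system XᵀX·[β₁, β₀]ᵀ = Xᵀw is [[114, 20]; [20, 4]]·[β₁, β₀]ᵀ = [46, 8]ᵀ.
Eliminating β₀: 4·(row 1) − 20·(row 2) gives 56·β₁ = 4·46 − 20·8 = 24, so β₁ = 3/7.
Then β₀ = (8 − 20·(3/7))/4 = -1/7.

β₁ = 0.4286, β₀ = -0.1429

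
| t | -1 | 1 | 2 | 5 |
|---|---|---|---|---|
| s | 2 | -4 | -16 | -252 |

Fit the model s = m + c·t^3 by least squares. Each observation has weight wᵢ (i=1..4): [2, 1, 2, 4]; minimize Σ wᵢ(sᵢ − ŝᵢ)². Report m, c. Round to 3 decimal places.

m = -0.370, c = -2.013

Setting ∂/∂m … = 0 gives: 9·m + 515·c = -1040;  515·m + 62631·c = -126264.
det = 9·62631 − 515² = 298454.
m = ((-1040)·62631 − 515·(-126264))/298454 = -55140/149227; c = (9·(-126264) − 515·(-1040))/298454 = -300388/149227.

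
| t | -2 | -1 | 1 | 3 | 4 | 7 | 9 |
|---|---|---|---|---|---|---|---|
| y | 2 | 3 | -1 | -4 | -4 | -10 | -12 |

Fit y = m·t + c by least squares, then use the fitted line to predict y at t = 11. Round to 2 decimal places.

Compute the Gram sums: Σt·t = 161, Σt = 21, Σ1 = 7.
Moment sums: Σt·y = -214, Σy = -26.
MᵀM·[m, c]ᵀ = Mᵀy becomes [[161, 21]; [21, 7]]·[m, c]ᵀ = [-214, -26]ᵀ.
det = 161·7 − 21² = 686.
m = ((-214)·7 − 21·(-26))/686 = -68/49; c = (161·(-26) − 21·(-214))/686 = 22/49.
At t = 11: ŷ = (-68/49)·(11) + (22/49)·(1) = -726/49.

ŷ = -14.82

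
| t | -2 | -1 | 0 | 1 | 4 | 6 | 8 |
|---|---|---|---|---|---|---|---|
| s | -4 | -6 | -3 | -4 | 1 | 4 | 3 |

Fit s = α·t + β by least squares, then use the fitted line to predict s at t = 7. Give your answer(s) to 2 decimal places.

ŝ = 3.27

With design matrix X, XᵀX = [[122, 16]; [16, 7]] and Xᵀs = [62, -9]ᵀ.
Eliminating β: 7·(row 1) − 16·(row 2) gives 598·α = 7·62 − 16·(-9) = 578, so α = 289/299.
Then β = ((-9) − 16·(289/299))/7 = -1045/299.
At t = 7: ŝ = (289/299)·(7) + (-1045/299)·(1) = 978/299.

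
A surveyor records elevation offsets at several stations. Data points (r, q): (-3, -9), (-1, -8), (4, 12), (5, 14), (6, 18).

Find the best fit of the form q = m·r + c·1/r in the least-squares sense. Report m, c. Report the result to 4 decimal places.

m = 2.7108, c = 5.0313

Sums needed: Σr·r = 87, Σr·1/r = 5, Σ1/r·1/r = 4469/3600.
For Xᵀq: Σr·q = 261, Σ1/r·q = 99/5.
XᵀX·[m, c]ᵀ = Xᵀq becomes [[87, 5]; [5, 4469/3600]]·[m, c]ᵀ = [261, 99/5]ᵀ.
Eliminating c: (4469/3600)·(row 1) − 5·(row 2) gives (99601/1200)·m = (4469/3600)·261 − 5·(99/5) = 90001/400, so m = 270003/99601.
Then c = ((99/5) − 5·(270003/99601))/(4469/3600) = 501120/99601.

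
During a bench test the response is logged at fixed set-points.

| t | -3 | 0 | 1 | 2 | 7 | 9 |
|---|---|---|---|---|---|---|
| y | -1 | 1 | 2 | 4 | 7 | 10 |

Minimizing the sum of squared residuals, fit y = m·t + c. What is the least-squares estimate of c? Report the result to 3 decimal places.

c = 1.447

The normal system MᵀM·[m, c]ᵀ = Mᵀy is [[144, 16]; [16, 6]]·[m, c]ᵀ = [152, 23]ᵀ.
Determinant 144·6 − 16² = 608.
m = (152·6 − 16·23)/608 = 17/19; c = (144·23 − 16·152)/608 = 55/38.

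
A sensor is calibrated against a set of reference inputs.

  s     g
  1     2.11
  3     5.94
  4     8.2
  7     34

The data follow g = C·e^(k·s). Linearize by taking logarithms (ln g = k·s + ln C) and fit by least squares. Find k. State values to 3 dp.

Let Y = ln g. Fitting Y = k·s + ln C by least squares:
Σs = 15.0000, Σ(s)² = 75.0000, Σln g = 8.1589, Σs·ln g = 39.1929.
Equations: 75.0000·k + 15.0000·ln C = 39.1929;  15.0000·k + 4·ln C = 8.1589.
Solving (det = 75.0000): k = 0.45851, ln C = 0.32032.

k = 0.459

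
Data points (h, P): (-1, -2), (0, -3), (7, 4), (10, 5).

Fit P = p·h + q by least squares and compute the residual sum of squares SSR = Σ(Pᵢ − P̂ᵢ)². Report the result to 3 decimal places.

Forming MᵀM = [[150, 16]; [16, 4]] and MᵀP = [80, 4]ᵀ gives MᵀM·[p, q]ᵀ = MᵀP.
Δ = 150·4 − 16² = 344.
p = (80·4 − 16·4)/344 = 32/43; q = (150·4 − 16·80)/344 = -85/43.
Residuals: 31/43, -44/43, 33/43, -20/43; SSR = 102/43.

SSR = 2.372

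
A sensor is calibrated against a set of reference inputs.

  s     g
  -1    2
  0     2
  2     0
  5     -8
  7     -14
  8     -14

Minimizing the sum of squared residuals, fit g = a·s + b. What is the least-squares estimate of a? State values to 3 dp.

a = -2.014

Entries of MᵀM: Σs·s = 143, Σs = 21, Σ1 = 6.
Moment sums: Σs·g = -252, Σg = -32.
Determinant 143·6 − 21² = 417.
a = ((-252)·6 − 21·(-32))/417 = -280/139; b = (143·(-32) − 21·(-252))/417 = 716/417.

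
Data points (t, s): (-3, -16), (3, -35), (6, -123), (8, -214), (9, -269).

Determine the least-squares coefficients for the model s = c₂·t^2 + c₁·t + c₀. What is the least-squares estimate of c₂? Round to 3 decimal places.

c₂ = -3.006

MᵀM·[c₂, c₁, c₀]ᵀ = Mᵀs reads: 12115·c₂ + 1457·c₁ + 199·c₀ = -40372;  1457·c₂ + 199·c₁ + 23·c₀ = -4928;  199·c₂ + 23·c₁ + 5·c₀ = -657.
(Σt^2·t^2 = 12115, Σt^2·t = 1457, Σt^2 = 199, Σt·t = 199, Σt = 23, Σ1 = 5, Σt^2·s = -40372, Σt·s = -4928, Σs = -657.)
Inverting the 3×3 Gram matrix, [c₂, c₁, c₀]ᵀ = [-81511/27118, -80849/27118, 3767/1937]ᵀ.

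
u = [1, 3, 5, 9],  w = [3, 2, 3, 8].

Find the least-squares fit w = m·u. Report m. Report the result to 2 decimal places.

m = 0.83

Compute the Gram sums: Σu·u = 116.
Moment sums: Σu·w = 96.
AᵀA·[m]ᵀ = Aᵀw becomes [[116]]·[m]ᵀ = [96]ᵀ.
Hence m = 96 / 116 ≈ 0.827586.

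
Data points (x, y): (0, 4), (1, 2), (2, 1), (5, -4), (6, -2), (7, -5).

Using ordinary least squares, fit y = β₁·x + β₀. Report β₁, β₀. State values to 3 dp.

Forming MᵀM = [[115, 21]; [21, 6]] and Mᵀy = [-63, -4]ᵀ gives MᵀM·[β₁, β₀]ᵀ = Mᵀy.
Eliminating β₀: 6·(row 1) − 21·(row 2) gives 249·β₁ = 6·(-63) − 21·(-4) = -294, so β₁ = -98/83.
Then β₀ = ((-4) − 21·(-98/83))/6 = 863/249.

β₁ = -1.181, β₀ = 3.466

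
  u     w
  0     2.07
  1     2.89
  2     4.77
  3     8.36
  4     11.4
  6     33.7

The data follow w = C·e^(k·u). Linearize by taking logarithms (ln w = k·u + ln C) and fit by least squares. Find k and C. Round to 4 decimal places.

Linearized form: ln w = k·u + ln C. From the 6 transformed points,
Sums: Σu = 16.0000, Σ(u)² = 66.0000, Σln w = 11.4257, Σu·ln w = 41.3958.
Normal system: [[66.0000, 16.0000]; [16.0000, 6]]·[k, ln C]ᵀ = [41.3958, 11.4257]ᵀ.
Slope k = (n·Σu·ln w − Σu·Σln w)/(n·Σ(u)² − (Σu)²) = (6·41.3958 − 16.0000·11.4257)/140.0000 = 0.46831; ln C = (Σln w − k·Σu)/n = 0.65547, so C = exp(0.65547) = 1.92604.

k = 0.4683, C = 1.9260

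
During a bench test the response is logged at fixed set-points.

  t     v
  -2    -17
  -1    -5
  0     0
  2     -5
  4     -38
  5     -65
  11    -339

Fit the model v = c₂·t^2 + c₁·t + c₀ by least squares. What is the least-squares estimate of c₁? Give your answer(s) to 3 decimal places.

With design matrix M, MᵀM = [[15555, 1519, 171]; [1519, 171, 19]; [171, 19, 7]] and Mᵀv = [-43345, -4177, -469]ᵀ.
Row-reducing yields c₂ = -325952/107669, c₁ = 260926/107669, c₀ = 40491/107669.

c₁ = 2.423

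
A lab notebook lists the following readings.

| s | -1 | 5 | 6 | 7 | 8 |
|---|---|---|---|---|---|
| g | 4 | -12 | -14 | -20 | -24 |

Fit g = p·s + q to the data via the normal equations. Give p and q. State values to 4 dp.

The normal equations are: 175·p + 25·q = -480;  25·p + 5·q = -66.
(Σs·s = 175, Σs = 25, Σ1 = 5, Σs·g = -480, Σg = -66.)
Eliminating q: 5·(row 1) − 25·(row 2) gives 250·p = 5·(-480) − 25·(-66) = -750, so p = -3.
Then q = ((-66) − 25·(-3))/5 = 9/5.

p = -3.0000, q = 1.8000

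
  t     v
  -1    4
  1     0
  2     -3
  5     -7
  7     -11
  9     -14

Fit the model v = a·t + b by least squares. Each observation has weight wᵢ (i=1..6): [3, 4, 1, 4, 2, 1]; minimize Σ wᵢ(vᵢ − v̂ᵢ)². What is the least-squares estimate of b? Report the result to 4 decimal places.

Sums needed: Σwᵢ·t·t = 290, Σwᵢ·t = 46, Σwᵢ·1 = 15.
And Σwᵢ·t·v = -438, Σwᵢ·v = -55.
Normal equations: [[290, 46]; [46, 15]]·[a, b]ᵀ = [-438, -55]ᵀ.
det = 290·15 − 46² = 2234.
a = ((-438)·15 − 46·(-55))/2234 = -2020/1117; b = (290·(-55) − 46·(-438))/2234 = 2099/1117.

b = 1.8791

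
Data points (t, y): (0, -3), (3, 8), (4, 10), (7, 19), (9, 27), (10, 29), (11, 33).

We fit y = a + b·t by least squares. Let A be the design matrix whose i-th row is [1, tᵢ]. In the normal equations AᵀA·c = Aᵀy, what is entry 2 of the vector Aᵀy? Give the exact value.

1093

Entry 2 ↔ basis t, so (Aᵀy)_{2} = Σᵢ (t)·yᵢ = (0)·(-3) + (3)·(8) + (4)·(10) + (7)·(19) + (9)·(27) + (10)·(29) + (11)·(33) = 1093.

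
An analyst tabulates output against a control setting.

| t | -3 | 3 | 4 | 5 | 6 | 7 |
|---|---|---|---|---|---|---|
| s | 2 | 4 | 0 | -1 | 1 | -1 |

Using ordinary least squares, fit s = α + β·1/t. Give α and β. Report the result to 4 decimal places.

Entries of AᵀA: Σ1 = 6, Σ1/t = 319/420, Σ1/t·1/t = 7309/19600.
For Aᵀs: Σs = 5, Σ1/t·s = 103/210.
det = 6·(7309/19600) − (319/420)² = 11717/7056.
α = (5·(7309/19600) − (319/420)·(103/210))/(11717/7056) = 263191/292925; β = (6·(103/210) − (319/420)·5)/(11717/7056) = -30156/58585.

α = 0.8985, β = -0.5147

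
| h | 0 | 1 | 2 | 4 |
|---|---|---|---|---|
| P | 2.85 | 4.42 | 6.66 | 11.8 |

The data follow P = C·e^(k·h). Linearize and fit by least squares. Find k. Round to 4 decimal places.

k = 0.3520

With ln Pᵢ as the transformed response and hᵢ as the regressor:
Σh = 7.0000, Σ(h)² = 21.0000, Σln P = 6.8977, Σh·ln P = 15.1508.
Equations: 21.0000·k + 7.0000·ln C = 15.1508;  7.0000·k + 4·ln C = 6.8977.
Δ = 21.0000·4 − (7.0000)² = 35.0000; k = (15.1508·4 − 7.0000·6.8977)/35.0000 = 0.35198, ln C = (21.0000·6.8977 − 7.0000·15.1508)/35.0000 = 1.10845.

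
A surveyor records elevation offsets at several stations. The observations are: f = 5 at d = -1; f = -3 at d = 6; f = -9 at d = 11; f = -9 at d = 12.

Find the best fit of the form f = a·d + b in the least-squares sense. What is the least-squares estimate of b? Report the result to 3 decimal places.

Sums needed: Σd·d = 302, Σd = 28, Σ1 = 4.
And Σd·f = -230, Σf = -16.
Δ = 302·4 − 28² = 424.
a = ((-230)·4 − 28·(-16))/424 = -59/53; b = (302·(-16) − 28·(-230))/424 = 201/53.

b = 3.792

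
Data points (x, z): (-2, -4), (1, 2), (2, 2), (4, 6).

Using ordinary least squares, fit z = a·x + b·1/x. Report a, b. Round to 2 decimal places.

The normal system AᵀA·[a, b]ᵀ = Aᵀz is [[25, 4]; [4, 25/16]]·[a, b]ᵀ = [38, 13/2]ᵀ.
det = 25·(25/16) − 4² = 369/16.
a = (38·(25/16) − 4·(13/2))/(369/16) = 178/123; b = (25·(13/2) − 4·38)/(369/16) = 56/123.

a = 1.45, b = 0.46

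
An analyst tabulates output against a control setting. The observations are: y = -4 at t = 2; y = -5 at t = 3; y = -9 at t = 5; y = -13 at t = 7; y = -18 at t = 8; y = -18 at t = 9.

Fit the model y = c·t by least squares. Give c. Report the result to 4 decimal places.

c = -2.0043

Sums needed: Σt·t = 232.
And Σt·y = -465.
Normal equations: [[232]]·[c]ᵀ = [-465]ᵀ.
c = (-465)/232 = -2.00431.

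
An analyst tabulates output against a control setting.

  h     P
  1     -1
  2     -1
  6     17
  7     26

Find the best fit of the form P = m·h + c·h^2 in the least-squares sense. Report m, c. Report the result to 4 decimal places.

Compute the Gram sums: Σh·h = 90, Σh·h^2 = 568, Σh^2·h^2 = 3714.
For MᵀP: Σh·P = 281, Σh^2·P = 1881.
MᵀM·[m, c]ᵀ = MᵀP becomes [[90, 568]; [568, 3714]]·[m, c]ᵀ = [281, 1881]ᵀ.
Determinant 90·3714 − 568² = 11636.
m = (281·3714 − 568·1881)/11636 = -12387/5818; c = (90·1881 − 568·281)/11636 = 4841/5818.

m = -2.1291, c = 0.8321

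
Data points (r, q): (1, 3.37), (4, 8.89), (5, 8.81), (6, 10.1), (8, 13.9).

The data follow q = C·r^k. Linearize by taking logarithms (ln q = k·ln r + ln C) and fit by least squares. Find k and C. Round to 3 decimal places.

k = 0.650, C = 3.360

Taking logs, ln q = k·ln r + ln C, so regress ln q on ln r.
Σln r = 6.8669, Σ(ln r)² = 12.0466, Σln q = 10.5202, Σln r·ln q = 16.1473.
Normal system: [[12.0466, 6.8669]; [6.8669, 5]]·[k, ln C]ᵀ = [16.1473, 10.5202]ᵀ.
Slope k = (n·Σln r·ln q − Σln r·Σln q)/(n·Σ(ln r)² − (Σln r)²) = (5·16.1473 − 6.8669·10.5202)/13.0781 = 0.64957; ln C = (Σln q − k·Σln r)/n = 1.21192, so C = exp(1.21192) = 3.35992.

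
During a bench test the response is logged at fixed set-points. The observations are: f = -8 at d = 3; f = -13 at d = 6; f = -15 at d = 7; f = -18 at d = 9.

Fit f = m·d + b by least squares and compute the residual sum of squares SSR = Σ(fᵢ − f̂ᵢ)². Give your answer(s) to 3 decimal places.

SSR = 0.080

The normal system MᵀM·[m, b]ᵀ = Mᵀf is [[175, 25]; [25, 4]]·[m, b]ᵀ = [-369, -54]ᵀ.
Determinant 175·4 − 25² = 75.
m = ((-369)·4 − 25·(-54))/75 = -42/25; b = (175·(-54) − 25·(-369))/75 = -3.
Residuals: 1/25, 2/25, -6/25, 3/25; SSR = 2/25.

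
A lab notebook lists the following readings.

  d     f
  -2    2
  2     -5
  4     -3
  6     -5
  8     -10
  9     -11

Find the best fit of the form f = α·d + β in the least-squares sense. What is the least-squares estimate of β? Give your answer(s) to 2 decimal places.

Forming AᵀA = [[205, 27]; [27, 6]] and Aᵀf = [-235, -32]ᵀ gives AᵀA·[α, β]ᵀ = Aᵀf.
Δ = 205·6 − 27² = 501.
α = ((-235)·6 − 27·(-32))/501 = -182/167; β = (205·(-32) − 27·(-235))/501 = -215/501.

β = -0.43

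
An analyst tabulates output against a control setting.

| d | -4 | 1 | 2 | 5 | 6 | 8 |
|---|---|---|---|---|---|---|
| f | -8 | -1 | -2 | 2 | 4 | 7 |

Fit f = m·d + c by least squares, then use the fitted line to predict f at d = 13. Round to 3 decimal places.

Entries of AᵀA: Σd·d = 146, Σd = 18, Σ1 = 6.
Moment sums: Σd·f = 117, Σf = 2.
AᵀA·[m, c]ᵀ = Aᵀf becomes [[146, 18]; [18, 6]]·[m, c]ᵀ = [117, 2]ᵀ.
Δ = 146·6 − 18² = 552.
m = (117·6 − 18·2)/552 = 111/92; c = (146·2 − 18·117)/552 = -907/276.
At d = 13: f̂ = (111/92)·(13) + (-907/276)·(1) = 1711/138.

f̂ = 12.399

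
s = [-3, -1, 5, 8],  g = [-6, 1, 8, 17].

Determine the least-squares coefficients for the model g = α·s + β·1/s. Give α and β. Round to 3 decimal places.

α = 2.073, β = -3.057

Forming AᵀA = [[99, 4]; [4, 16801/14400]] and Aᵀg = [193, 189/40]ᵀ gives AᵀA·[α, β]ᵀ = Aᵀg.
Eliminating β: (16801/14400)·(row 1) − 4·(row 2) gives (159211/1600)·α = (16801/14400)·193 − 4·(189/40) = 2970433/14400, so α = 2970433/1432899.
Then β = ((189/40) − 4·(2970433/1432899))/(16801/14400) = -486760/159211.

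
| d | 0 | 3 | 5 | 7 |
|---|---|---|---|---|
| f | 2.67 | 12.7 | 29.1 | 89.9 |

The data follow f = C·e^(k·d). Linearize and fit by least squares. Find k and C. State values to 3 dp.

k = 0.495, C = 2.695

With ln fᵢ as the transformed response and dᵢ as the regressor:
Σd = 15.0000, Σ(d)² = 83.0000, Σln f = 11.3931, Σd·ln f = 55.9694.
Normal system: [[83.0000, 15.0000]; [15.0000, 4]]·[k, ln C]ᵀ = [55.9694, 11.3931]ᵀ.
Slope k = (n·Σd·ln f − Σd·Σln f)/(n·Σ(d)² − (Σd)²) = (4·55.9694 − 15.0000·11.3931)/107.0000 = 0.49515; ln C = (Σln f − k·Σd)/n = 0.99148, so C = exp(0.99148) = 2.69521.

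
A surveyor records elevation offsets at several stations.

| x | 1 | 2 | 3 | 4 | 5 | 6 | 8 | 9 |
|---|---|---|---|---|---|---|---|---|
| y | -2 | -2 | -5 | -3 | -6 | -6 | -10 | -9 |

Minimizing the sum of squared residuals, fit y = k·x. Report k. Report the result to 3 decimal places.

AᵀA·[k]ᵀ = Aᵀy reads: 236·k = -260.
(Σx·x = 236, Σx·y = -260.)
Hence k = -260 / 236 ≈ -1.10169.

k = -1.102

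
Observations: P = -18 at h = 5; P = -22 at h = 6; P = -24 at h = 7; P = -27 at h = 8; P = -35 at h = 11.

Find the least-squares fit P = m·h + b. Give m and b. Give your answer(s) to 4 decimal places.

m = -2.7642, b = -4.7453

Setting ∂/∂m … = 0 gives: 295·m + 37·b = -991;  37·m + 5·b = -126.
(Σh·h = 295, Σh = 37, Σ1 = 5, Σh·P = -991, ΣP = -126.)
det = 295·5 − 37² = 106.
m = ((-991)·5 − 37·(-126))/106 = -293/106; b = (295·(-126) − 37·(-991))/106 = -503/106.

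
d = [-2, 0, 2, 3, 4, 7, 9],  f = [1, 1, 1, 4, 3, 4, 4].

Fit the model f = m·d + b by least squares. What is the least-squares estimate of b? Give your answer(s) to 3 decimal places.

b = 1.487

Forming XᵀX = [[163, 23]; [23, 7]] and Xᵀf = [88, 18]ᵀ gives XᵀX·[m, b]ᵀ = Xᵀf.
Determinant 163·7 − 23² = 612.
m = (88·7 − 23·18)/612 = 101/306; b = (163·18 − 23·88)/612 = 455/306.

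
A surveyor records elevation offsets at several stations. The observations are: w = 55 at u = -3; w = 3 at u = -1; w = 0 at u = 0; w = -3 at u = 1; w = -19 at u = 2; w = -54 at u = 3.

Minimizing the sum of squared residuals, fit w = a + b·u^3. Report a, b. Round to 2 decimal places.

a = -0.29, b = -2.03

Entries of MᵀM: Σ1 = 6, Σu^3 = 8, Σu^3·u^3 = 1524.
Moment sums: Σw = -18, Σu^3·w = -3101.
Normal equations: [[6, 8]; [8, 1524]]·[a, b]ᵀ = [-18, -3101]ᵀ.
Eliminating b: 1524·(row 1) − 8·(row 2) gives 9080·a = 1524·(-18) − 8·(-3101) = -2624, so a = -328/1135.
Then b = ((-3101) − 8·(-328/1135))/1524 = -9231/4540.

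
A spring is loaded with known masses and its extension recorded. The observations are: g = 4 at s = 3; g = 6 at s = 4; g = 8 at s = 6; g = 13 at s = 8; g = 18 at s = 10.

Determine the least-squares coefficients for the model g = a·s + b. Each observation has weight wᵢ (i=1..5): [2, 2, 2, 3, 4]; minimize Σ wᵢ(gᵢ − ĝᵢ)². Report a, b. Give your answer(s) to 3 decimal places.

a = 2.005, b = -2.574

With design matrix X, XᵀWX = [[714, 90]; [90, 13]] and XᵀWg = [1200, 147]ᵀ.
Eliminating b: 13·(row 1) − 90·(row 2) gives 1182·a = 13·1200 − 90·147 = 2370, so a = 395/197.
Then b = (147 − 90·(395/197))/13 = -507/197.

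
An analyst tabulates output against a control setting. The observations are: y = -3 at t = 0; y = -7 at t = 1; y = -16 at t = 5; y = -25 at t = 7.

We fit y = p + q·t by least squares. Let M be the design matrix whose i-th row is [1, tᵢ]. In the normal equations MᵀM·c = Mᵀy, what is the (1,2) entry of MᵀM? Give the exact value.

Row 1 ↔ basis 1, column 2 ↔ basis t, so (MᵀM)_{1,2} = Σᵢ t = (1)·(0) + (1)·(1) + (1)·(5) + (1)·(7) = 13.

13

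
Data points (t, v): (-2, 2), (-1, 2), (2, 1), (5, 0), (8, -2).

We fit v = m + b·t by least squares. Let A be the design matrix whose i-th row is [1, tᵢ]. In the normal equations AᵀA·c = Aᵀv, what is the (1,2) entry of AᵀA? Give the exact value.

Row 1 ↔ basis 1, column 2 ↔ basis t, so (AᵀA)_{1,2} = Σᵢ t = (1)·(-2) + (1)·(-1) + (1)·(2) + (1)·(5) + (1)·(8) = 12.

12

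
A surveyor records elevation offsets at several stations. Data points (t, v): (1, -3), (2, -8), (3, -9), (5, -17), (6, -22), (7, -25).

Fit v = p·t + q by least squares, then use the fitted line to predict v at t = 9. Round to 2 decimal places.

The normal system AᵀA·[p, q]ᵀ = Aᵀv is [[124, 24]; [24, 6]]·[p, q]ᵀ = [-438, -84]ᵀ.
Determinant 124·6 − 24² = 168.
p = ((-438)·6 − 24·(-84))/168 = -51/14; q = (124·(-84) − 24·(-438))/168 = 4/7.
At t = 9: v̂ = (-51/14)·(9) + (4/7)·(1) = -451/14.

v̂ = -32.21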